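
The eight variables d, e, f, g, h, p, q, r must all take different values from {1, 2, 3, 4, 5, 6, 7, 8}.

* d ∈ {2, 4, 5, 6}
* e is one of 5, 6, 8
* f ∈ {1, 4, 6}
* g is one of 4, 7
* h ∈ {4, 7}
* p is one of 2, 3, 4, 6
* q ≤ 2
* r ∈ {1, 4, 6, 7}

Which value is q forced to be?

2

Among the 8 variables, 3 fits only p (and all 8 values in {1, 2, 3, 4, 5, 6, 7, 8} must be used), so p = 3.
Among the 7 still-open variables, 8 fits only e (and all 7 values in {1, 2, 4, 5, 6, 7, 8} must be used), so e = 8.
The 6 still-open variables together cover exactly {1, 2, 4, 5, 6, 7} — 6 values for 6 variables — and 5 appears only in d's list, so d = 5.
Among the 5 still-open variables, 2 fits only q (and all 5 values in {1, 2, 4, 6, 7} must be used), so q = 2.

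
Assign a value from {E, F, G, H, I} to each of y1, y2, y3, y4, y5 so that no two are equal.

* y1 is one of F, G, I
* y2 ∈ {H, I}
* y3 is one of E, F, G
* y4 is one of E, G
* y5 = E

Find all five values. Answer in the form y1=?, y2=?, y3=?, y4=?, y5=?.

y1=I, y2=H, y3=F, y4=G, y5=E

y5 has just one choice, so y5 = E. Strike E from y3, y4.
y4's domain is down to {G}, so y4 = G. Strike G from y1, y3.
y3 must be F (only option left). Strike F from y1.
y1 has just one choice, so y1 = I. Eliminate I elsewhere: y2.
y2 has just one choice, so y2 = H.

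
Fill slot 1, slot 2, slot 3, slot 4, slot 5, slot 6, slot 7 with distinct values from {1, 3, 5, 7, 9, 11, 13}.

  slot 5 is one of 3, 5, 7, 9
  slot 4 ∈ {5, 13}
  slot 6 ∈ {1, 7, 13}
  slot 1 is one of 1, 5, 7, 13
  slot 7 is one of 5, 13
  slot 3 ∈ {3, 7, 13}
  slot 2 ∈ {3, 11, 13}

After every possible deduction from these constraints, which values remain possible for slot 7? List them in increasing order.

Among the 7 variables, 9 fits only slot 5 (and all 7 values in {1, 3, 5, 7, 9, 11, 13} must be used), so slot 5 = 9.
The 6 still-open variables together cover exactly {1, 3, 5, 7, 11, 13} — 6 values for 6 variables — and 11 appears only in slot 2's list, so slot 2 = 11.
The 5 still-open variables draw from only 5 values {1, 3, 5, 7, 13}, so each is used; only slot 3 can be 3, hence slot 3 = 3.
slot 4 and slot 7 share exactly the 2 values {5, 13}; by pigeonhole those values go to them, so strike 5, 13 from slot 1, slot 6.
No further eliminations apply; slot 7 can still be any of 5, 13.

5, 13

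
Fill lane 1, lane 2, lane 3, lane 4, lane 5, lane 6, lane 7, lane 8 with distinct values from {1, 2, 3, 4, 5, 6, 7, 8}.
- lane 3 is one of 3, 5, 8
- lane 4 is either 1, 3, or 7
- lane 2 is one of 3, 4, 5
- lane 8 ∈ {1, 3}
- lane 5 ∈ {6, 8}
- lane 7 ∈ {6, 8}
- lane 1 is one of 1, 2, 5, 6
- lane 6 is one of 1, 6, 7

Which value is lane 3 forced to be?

5

Among the 8 variables, 2 fits only lane 1 (and all 8 values in {1, 2, 3, 4, 5, 6, 7, 8} must be used), so lane 1 = 2.
Among the 7 still-open variables, 4 fits only lane 2 (and all 7 values in {1, 3, 4, 5, 6, 7, 8} must be used), so lane 2 = 4.
Among the 6 still-open variables, 5 fits only lane 3 (and all 6 values in {1, 3, 5, 6, 7, 8} must be used), so lane 3 = 5.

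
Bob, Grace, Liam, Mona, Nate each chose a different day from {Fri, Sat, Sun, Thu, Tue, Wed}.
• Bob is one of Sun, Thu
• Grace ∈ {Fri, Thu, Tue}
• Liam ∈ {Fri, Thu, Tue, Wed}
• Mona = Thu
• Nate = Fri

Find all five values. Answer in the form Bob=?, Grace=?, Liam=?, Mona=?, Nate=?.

Bob=Sun, Grace=Tue, Liam=Wed, Mona=Thu, Nate=Fri

Mona has just one choice, so Mona = Thu. So Bob, Grace, Liam can't be Thu.
Nate's domain is down to {Fri}, so Nate = Fri. Strike Fri from Grace, Liam.
Bob's domain is down to {Sun}, so Bob = Sun.
Grace has just one choice, so Grace = Tue. Eliminate Tue elsewhere: Liam.
Liam must be Wed (only option left).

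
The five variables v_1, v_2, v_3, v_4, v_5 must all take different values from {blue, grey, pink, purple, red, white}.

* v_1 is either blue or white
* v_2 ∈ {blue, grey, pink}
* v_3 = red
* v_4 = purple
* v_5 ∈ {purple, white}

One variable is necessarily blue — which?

v_3 has just one choice, so v_3 = red.
v_4 has just one choice, so v_4 = purple. So v_5 can't be purple.
That leaves v_5 = white. So v_1 can't be white.
So blue goes to v_1.

v_1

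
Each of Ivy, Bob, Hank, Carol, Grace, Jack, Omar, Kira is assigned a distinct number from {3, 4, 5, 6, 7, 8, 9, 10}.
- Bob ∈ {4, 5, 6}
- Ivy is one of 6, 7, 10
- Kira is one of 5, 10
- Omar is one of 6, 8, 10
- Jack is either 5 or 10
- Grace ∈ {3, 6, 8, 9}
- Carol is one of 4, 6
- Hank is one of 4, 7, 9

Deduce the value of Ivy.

Among the 8 variables, 3 fits only Grace (and all 8 values in {3, 4, 5, 6, 7, 8, 9, 10} must be used), so Grace = 3.
The 7 still-open variables together cover exactly {4, 5, 6, 7, 8, 9, 10} — 7 values for 7 variables — and 8 appears only in Omar's list, so Omar = 8.
The 6 still-open variables draw from only 6 values {4, 5, 6, 7, 9, 10}, so each is used; only Hank can be 9, hence Hank = 9.
The 5 still-open variables together cover exactly {4, 5, 6, 7, 10} — 5 values for 5 variables — and 7 appears only in Ivy's list, so Ivy = 7.

7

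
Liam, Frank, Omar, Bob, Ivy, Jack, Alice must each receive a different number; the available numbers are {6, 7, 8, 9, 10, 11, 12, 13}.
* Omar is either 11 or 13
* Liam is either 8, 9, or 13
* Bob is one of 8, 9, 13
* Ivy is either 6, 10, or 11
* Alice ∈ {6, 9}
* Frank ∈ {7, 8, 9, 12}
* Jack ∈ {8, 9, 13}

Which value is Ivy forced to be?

The 3 variables Liam, Bob, Jack are confined to {8, 9, 13}, which locks those values in; drop them from Frank, Omar, Alice.
Omar must be 11 (only option left). Strike 11 from Ivy.
Alice must be 6 (only option left). So Ivy can't be 6.
So Ivy = 10.

10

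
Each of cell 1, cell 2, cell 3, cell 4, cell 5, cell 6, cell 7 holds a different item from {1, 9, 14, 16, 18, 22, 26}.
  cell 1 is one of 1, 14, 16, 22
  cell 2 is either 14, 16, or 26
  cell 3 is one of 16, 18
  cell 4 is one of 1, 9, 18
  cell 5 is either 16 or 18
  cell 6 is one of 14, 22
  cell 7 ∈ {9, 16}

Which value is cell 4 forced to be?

1

Among the 7 variables, 26 fits only cell 2 (and all 7 values in {1, 9, 14, 16, 18, 22, 26} must be used), so cell 2 = 26.
The 2 variables cell 3 and cell 5 are confined to {16, 18}, which locks those values in; drop them from cell 1, cell 4, cell 7.
cell 7 has just one choice, so cell 7 = 9. Strike 9 from cell 4.
So cell 4 = 1.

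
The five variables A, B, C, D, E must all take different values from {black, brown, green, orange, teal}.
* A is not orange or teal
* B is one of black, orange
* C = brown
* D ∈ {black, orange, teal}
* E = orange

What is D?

teal

C has just one choice, so C = brown. Remove brown from A.
That leaves E = orange. Remove orange from B, D.
B must be black (only option left). Strike black from A, D.
So D = teal.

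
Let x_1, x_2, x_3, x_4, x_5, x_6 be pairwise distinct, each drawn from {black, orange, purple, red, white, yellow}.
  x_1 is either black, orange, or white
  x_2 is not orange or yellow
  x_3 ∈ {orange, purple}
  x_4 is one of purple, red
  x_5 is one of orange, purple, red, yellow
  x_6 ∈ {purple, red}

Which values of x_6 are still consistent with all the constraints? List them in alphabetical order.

purple, red

The 6 variables together cover exactly {black, orange, purple, red, white, yellow} — 6 values for 6 variables — and yellow appears only in x_5's list, so x_5 = yellow.
x_4 and x_6 between them cover only {purple, red} — a naked pair. Remove those values from x_2, x_3.
x_3 must be orange (only option left). Eliminate orange elsewhere: x_1.
No further eliminations apply; x_6 can still be any of purple, red.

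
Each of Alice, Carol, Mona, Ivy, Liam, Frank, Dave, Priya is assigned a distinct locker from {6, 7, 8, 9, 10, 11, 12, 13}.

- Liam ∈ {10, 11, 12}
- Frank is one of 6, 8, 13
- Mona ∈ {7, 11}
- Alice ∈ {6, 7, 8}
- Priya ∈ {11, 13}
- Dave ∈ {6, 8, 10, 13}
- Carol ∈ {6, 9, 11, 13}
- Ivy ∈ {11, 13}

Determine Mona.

7

Among the 8 variables, 9 fits only Carol (and all 8 values in {6, 7, 8, 9, 10, 11, 12, 13} must be used), so Carol = 9.
Among the 7 still-open variables, 12 fits only Liam (and all 7 values in {6, 7, 8, 10, 11, 12, 13} must be used), so Liam = 12.
The 6 still-open variables together cover exactly {6, 7, 8, 10, 11, 13} — 6 values for 6 variables — and 10 appears only in Dave's list, so Dave = 10.
Ivy and Priya share exactly the 2 values {11, 13}; by pigeonhole those values go to them, so strike 11, 13 from Mona, Frank.
So Mona = 7.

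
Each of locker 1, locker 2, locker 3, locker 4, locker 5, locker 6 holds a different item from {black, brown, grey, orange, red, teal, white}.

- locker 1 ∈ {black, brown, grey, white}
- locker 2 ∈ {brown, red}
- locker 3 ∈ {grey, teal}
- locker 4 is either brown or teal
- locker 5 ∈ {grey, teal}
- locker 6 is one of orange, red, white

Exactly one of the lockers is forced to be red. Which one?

locker 2

locker 3 and locker 5 between them cover only {grey, teal} — a naked pair. Remove those values from locker 1, locker 4.
That leaves locker 4 = brown. Strike brown from locker 1, locker 2.
So red goes to locker 2.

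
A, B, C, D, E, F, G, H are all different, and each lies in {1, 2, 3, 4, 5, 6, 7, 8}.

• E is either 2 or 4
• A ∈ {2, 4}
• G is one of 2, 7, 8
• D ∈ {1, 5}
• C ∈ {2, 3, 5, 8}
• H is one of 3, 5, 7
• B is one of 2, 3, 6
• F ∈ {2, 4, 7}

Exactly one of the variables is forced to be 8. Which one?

G

Among the 8 variables, 1 fits only D (and all 8 values in {1, 2, 3, 4, 5, 6, 7, 8} must be used), so D = 1.
The 7 still-open variables together cover exactly {2, 3, 4, 5, 6, 7, 8} — 7 values for 7 variables — and 6 appears only in B's list, so B = 6.
The 2 variables A and E are confined to {2, 4}, which locks those values in; drop them from C, F, G.
F must be 7 (only option left). So G, H can't be 7.
So 8 goes to G.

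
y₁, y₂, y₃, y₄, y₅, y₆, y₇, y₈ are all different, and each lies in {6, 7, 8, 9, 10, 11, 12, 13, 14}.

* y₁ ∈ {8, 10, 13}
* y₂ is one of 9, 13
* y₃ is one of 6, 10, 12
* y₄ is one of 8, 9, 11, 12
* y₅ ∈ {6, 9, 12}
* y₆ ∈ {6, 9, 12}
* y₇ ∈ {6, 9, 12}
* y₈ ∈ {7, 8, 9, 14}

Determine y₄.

11

y₅, y₆, y₇ between them cover only {6, 9, 12} — a naked triple. Remove those values from y₂, y₃, y₄, y₈.
y₂ has just one choice, so y₂ = 13. Remove 13 from y₁.
y₃'s domain is down to {10}, so y₃ = 10. Remove 10 from y₁.
y₁ must be 8 (only option left). Remove 8 from y₄, y₈.
So y₄ = 11.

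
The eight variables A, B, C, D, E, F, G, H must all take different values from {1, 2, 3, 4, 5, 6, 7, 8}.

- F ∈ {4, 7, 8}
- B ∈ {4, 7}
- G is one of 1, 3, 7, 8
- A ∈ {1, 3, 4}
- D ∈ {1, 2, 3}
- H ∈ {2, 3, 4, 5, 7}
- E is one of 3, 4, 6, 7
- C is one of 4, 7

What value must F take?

8

Among the 8 variables, 5 fits only H (and all 8 values in {1, 2, 3, 4, 5, 6, 7, 8} must be used), so H = 5.
The 7 still-open variables together cover exactly {1, 2, 3, 4, 6, 7, 8} — 7 values for 7 variables — and 2 appears only in D's list, so D = 2.
The 6 still-open variables together cover exactly {1, 3, 4, 6, 7, 8} — 6 values for 6 variables — and 6 appears only in E's list, so E = 6.
B and C between them cover only {4, 7} — a naked pair. Remove those values from A, F, G.
So F = 8.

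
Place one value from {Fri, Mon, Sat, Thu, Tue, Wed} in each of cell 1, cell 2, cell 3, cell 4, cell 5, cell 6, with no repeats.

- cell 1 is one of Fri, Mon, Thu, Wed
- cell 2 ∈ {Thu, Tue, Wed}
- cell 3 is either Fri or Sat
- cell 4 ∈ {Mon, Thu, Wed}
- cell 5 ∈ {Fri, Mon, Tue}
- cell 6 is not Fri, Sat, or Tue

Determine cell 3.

Sat

Among the 6 variables, Sat fits only cell 3 (and all 6 values in {Fri, Mon, Sat, Thu, Tue, Wed} must be used), so cell 3 = Sat.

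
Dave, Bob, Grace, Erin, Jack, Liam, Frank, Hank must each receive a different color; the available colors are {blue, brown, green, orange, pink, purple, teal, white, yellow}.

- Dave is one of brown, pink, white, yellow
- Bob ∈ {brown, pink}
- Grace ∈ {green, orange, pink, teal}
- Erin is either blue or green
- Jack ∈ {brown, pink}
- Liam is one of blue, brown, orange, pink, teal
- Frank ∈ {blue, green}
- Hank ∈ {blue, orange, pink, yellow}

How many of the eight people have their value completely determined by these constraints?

2

The 8 variables draw from only 8 values {blue, brown, green, orange, pink, teal, white, yellow}, so each is used; only Dave can be white, hence Dave = white.
The 7 still-open variables draw from only 7 values {blue, brown, green, orange, pink, teal, yellow}, so each is used; only Hank can be yellow, hence Hank = yellow.
Bob and Jack between them cover only {brown, pink} — a naked pair. Remove those values from Grace, Liam.
Erin and Frank between them cover only {blue, green} — a naked pair. Remove those values from Grace, Liam.
Determined: Dave=white, Hank=yellow. The other people each still have more than one consistent value. That makes 2.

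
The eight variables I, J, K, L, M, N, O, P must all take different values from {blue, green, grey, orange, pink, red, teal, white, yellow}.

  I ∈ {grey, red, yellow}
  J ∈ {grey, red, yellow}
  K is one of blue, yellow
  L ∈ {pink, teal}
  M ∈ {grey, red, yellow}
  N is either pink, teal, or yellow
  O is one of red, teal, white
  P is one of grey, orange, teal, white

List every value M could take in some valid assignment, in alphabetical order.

The 8 variables together cover exactly {blue, grey, orange, pink, red, teal, white, yellow} — 8 values for 8 variables — and blue appears only in K's list, so K = blue.
The 7 still-open variables together cover exactly {grey, orange, pink, red, teal, white, yellow} — 7 values for 7 variables — and orange appears only in P's list, so P = orange.
Among the 6 still-open variables, white fits only O (and all 6 values in {grey, pink, red, teal, white, yellow} must be used), so O = white.
The 3 variables I, J, M are confined to {grey, red, yellow}, which locks those values in; drop them from N.
No further eliminations apply; M can still be any of grey, red, yellow.

grey, red, yellow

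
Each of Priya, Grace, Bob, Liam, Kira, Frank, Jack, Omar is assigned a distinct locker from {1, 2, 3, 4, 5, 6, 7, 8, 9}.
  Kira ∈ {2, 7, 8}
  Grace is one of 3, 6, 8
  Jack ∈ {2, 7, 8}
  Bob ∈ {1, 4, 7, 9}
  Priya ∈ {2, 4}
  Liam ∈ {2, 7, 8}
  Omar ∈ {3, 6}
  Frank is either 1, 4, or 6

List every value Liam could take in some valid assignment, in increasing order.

Among the 8 variables, 9 fits only Bob (and all 8 values in {1, 2, 3, 4, 6, 7, 8, 9} must be used), so Bob = 9.
Among the 7 still-open variables, 1 fits only Frank (and all 7 values in {1, 2, 3, 4, 6, 7, 8} must be used), so Frank = 1.
Among the 6 still-open variables, 4 fits only Priya (and all 6 values in {2, 3, 4, 6, 7, 8} must be used), so Priya = 4.
Liam, Kira, Jack between them cover only {2, 7, 8} — a naked triple. Remove those values from Grace.
No further eliminations apply; Liam can still be any of 2, 7, 8.

2, 7, 8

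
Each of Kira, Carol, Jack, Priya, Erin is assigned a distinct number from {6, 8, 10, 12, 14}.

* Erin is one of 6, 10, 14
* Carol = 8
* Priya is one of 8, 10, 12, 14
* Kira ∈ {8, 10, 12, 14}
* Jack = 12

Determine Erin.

Carol's domain is down to {8}, so Carol = 8. Eliminate 8 elsewhere: Kira, Priya.
That leaves Jack = 12. So Kira, Priya can't be 12.
The 3 still-open variables draw from only 3 values {6, 10, 14}, so each is used; only Erin can be 6, hence Erin = 6.

6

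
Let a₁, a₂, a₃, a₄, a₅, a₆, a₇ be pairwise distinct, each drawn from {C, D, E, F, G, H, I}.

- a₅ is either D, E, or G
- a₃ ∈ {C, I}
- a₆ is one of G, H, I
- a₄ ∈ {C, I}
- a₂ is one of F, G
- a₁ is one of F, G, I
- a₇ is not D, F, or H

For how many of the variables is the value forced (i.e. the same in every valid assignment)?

3

The 7 variables together cover exactly {C, D, E, F, G, H, I} — 7 values for 7 variables — and D appears only in a₅'s list, so a₅ = D.
The 6 still-open variables draw from only 6 values {C, E, F, G, H, I}, so each is used; only a₇ can be E, hence a₇ = E.
Among the 5 still-open variables, H fits only a₆ (and all 5 values in {C, F, G, H, I} must be used), so a₆ = H.
a₃ and a₄ share exactly the 2 values {C, I}; by pigeonhole those values go to them, so strike C, I from a₁.
Determined: a₅=D, a₆=H, a₇=E. The other variables each still have more than one consistent value. That makes 3.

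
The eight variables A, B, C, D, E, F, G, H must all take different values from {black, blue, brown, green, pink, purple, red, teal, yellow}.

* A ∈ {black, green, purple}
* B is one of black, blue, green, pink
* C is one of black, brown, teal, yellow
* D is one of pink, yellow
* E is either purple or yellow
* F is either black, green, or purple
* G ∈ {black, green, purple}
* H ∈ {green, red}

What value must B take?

A, F, G share exactly the 3 values {black, green, purple}; by pigeonhole those values go to them, so strike black, green, purple from B, C, E, H.
E's domain is down to {yellow}, so E = yellow. Remove yellow from C, D.
H has just one choice, so H = red.
D has just one choice, so D = pink. So B can't be pink.
So B = blue.

blue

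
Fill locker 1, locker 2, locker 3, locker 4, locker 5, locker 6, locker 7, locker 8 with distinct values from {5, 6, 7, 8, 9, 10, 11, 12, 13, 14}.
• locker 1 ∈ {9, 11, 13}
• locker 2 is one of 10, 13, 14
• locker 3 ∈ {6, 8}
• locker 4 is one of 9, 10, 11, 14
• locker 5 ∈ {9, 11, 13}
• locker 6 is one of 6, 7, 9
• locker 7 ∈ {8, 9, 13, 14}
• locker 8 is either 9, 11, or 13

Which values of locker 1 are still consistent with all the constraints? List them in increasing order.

The 8 variables together cover exactly {6, 7, 8, 9, 10, 11, 13, 14} — 8 values for 8 variables — and 7 appears only in locker 6's list, so locker 6 = 7.
Among the 7 still-open variables, 6 fits only locker 3 (and all 7 values in {6, 8, 9, 10, 11, 13, 14} must be used), so locker 3 = 6.
The 6 still-open variables draw from only 6 values {8, 9, 10, 11, 13, 14}, so each is used; only locker 7 can be 8, hence locker 7 = 8.
The 3 variables locker 1, locker 5, locker 8 are confined to {9, 11, 13}, which locks those values in; drop them from locker 2, locker 4.
No further eliminations apply; locker 1 can still be any of 9, 11, 13.

9, 11, 13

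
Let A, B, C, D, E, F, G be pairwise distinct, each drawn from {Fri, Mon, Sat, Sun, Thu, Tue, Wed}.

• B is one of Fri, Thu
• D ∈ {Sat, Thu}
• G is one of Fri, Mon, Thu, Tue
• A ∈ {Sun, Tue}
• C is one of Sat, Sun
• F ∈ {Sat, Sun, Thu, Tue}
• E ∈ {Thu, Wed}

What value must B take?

Fri

The 7 variables together cover exactly {Fri, Mon, Sat, Sun, Thu, Tue, Wed} — 7 values for 7 variables — and Mon appears only in G's list, so G = Mon.
The 6 still-open variables together cover exactly {Fri, Sat, Sun, Thu, Tue, Wed} — 6 values for 6 variables — and Fri appears only in B's list, so B = Fri.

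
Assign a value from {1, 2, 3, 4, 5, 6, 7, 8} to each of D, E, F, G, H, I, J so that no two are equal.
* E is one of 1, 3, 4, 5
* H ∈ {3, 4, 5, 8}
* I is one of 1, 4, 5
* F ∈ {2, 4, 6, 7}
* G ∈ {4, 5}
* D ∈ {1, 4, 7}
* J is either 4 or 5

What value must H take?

G and J share exactly the 2 values {4, 5}; by pigeonhole those values go to them, so strike 4, 5 from D, E, F, H, I.
I's domain is down to {1}, so I = 1. Remove 1 from D, E.
D must be 7 (only option left). So F can't be 7.
That leaves E = 3. So H can't be 3.
So H = 8.

8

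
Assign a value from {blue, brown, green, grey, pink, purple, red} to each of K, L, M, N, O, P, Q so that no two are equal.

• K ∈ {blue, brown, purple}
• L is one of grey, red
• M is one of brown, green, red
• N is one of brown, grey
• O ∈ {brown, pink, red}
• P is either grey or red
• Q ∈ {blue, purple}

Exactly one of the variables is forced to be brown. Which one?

N

The 7 variables together cover exactly {blue, brown, green, grey, pink, purple, red} — 7 values for 7 variables — and green appears only in M's list, so M = green.
The 6 still-open variables draw from only 6 values {blue, brown, grey, pink, purple, red}, so each is used; only O can be pink, hence O = pink.
L and P between them cover only {grey, red} — a naked pair. Remove those values from N.
So brown goes to N.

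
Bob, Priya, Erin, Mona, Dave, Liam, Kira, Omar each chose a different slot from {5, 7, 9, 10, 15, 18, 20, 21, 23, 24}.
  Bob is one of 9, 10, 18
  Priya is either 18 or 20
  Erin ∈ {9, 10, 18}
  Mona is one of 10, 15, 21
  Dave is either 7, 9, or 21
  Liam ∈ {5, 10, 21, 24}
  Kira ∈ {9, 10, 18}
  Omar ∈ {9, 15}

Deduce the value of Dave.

Bob, Erin, Kira between them cover only {9, 10, 18} — a naked triple. Remove those values from Priya, Mona, Dave, Liam, Omar.
Priya has just one choice, so Priya = 20.
That leaves Omar = 15. Remove 15 from Mona.
That leaves Mona = 21. Strike 21 from Dave, Liam.
So Dave = 7.

7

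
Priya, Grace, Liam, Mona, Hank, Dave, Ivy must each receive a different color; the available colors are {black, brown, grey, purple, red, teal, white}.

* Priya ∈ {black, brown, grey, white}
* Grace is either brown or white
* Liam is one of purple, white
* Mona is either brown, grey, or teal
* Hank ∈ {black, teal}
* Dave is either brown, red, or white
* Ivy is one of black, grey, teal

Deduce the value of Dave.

red

The 7 variables draw from only 7 values {black, brown, grey, purple, red, teal, white}, so each is used; only Liam can be purple, hence Liam = purple.
The 6 still-open variables together cover exactly {black, brown, grey, red, teal, white} — 6 values for 6 variables — and red appears only in Dave's list, so Dave = red.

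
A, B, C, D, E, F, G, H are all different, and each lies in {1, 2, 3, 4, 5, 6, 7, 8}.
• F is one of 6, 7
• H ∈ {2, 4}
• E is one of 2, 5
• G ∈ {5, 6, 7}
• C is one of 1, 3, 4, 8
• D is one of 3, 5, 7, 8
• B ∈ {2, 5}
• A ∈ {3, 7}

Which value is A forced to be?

3

The 8 variables draw from only 8 values {1, 2, 3, 4, 5, 6, 7, 8}, so each is used; only C can be 1, hence C = 1.
Among the 7 still-open variables, 4 fits only H (and all 7 values in {2, 3, 4, 5, 6, 7, 8} must be used), so H = 4.
Among the 6 still-open variables, 8 fits only D (and all 6 values in {2, 3, 5, 6, 7, 8} must be used), so D = 8.
The 5 still-open variables draw from only 5 values {2, 3, 5, 6, 7}, so each is used; only A can be 3, hence A = 3.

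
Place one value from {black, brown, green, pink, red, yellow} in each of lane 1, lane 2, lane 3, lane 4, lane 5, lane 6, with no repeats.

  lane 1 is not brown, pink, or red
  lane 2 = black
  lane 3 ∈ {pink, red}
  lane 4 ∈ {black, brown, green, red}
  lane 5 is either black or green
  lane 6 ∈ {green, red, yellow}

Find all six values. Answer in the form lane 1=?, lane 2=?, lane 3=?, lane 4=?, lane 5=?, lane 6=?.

lane 1=yellow, lane 2=black, lane 3=pink, lane 4=brown, lane 5=green, lane 6=red

lane 2 has just one choice, so lane 2 = black. Remove black from lane 1, lane 4, lane 5.
lane 5 has just one choice, so lane 5 = green. Strike green from lane 1, lane 4, lane 6.
lane 1's domain is down to {yellow}, so lane 1 = yellow. Remove yellow from lane 6.
lane 6 must be red (only option left). Remove red from lane 3, lane 4.
lane 3 must be pink (only option left).
lane 4's domain is down to {brown}, so lane 4 = brown.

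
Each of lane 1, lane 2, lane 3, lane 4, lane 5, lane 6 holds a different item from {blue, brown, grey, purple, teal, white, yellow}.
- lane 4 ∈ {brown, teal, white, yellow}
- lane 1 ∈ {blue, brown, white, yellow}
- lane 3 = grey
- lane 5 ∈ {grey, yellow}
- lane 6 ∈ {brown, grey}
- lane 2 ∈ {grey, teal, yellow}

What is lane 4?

white

lane 3's domain is down to {grey}, so lane 3 = grey. Strike grey from lane 2, lane 5, lane 6.
lane 5's domain is down to {yellow}, so lane 5 = yellow. Strike yellow from lane 1, lane 2, lane 4.
lane 6 has just one choice, so lane 6 = brown. Strike brown from lane 1, lane 4.
lane 2 must be teal (only option left). Eliminate teal elsewhere: lane 4.
So lane 4 = white.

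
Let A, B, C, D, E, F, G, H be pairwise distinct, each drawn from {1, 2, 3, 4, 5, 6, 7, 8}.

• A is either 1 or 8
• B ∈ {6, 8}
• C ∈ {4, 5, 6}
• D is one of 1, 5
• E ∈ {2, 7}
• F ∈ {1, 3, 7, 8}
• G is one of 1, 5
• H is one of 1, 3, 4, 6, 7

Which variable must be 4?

C

Among the 8 variables, 2 fits only E (and all 8 values in {1, 2, 3, 4, 5, 6, 7, 8} must be used), so E = 2.
D and G share exactly the 2 values {1, 5}; by pigeonhole those values go to them, so strike 1, 5 from A, C, F, H.
A's domain is down to {8}, so A = 8. So B, F can't be 8.
B has just one choice, so B = 6. Eliminate 6 elsewhere: C, H.
So 4 goes to C.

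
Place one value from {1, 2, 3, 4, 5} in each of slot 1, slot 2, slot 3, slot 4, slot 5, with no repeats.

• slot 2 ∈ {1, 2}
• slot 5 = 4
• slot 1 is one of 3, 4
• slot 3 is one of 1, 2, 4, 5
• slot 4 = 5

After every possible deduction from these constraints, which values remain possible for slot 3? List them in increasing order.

1, 2

slot 4's domain is down to {5}, so slot 4 = 5. Eliminate 5 elsewhere: slot 3.
That leaves slot 5 = 4. Eliminate 4 elsewhere: slot 1, slot 3.
slot 1's domain is down to {3}, so slot 1 = 3.
No further eliminations apply; slot 3 can still be any of 1, 2.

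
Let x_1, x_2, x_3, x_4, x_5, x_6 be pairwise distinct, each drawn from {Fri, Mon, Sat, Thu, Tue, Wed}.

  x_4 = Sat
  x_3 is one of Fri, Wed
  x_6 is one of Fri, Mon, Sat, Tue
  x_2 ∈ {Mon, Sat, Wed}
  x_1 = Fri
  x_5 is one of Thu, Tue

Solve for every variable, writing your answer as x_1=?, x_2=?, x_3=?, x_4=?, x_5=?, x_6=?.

x_1 must be Fri (only option left). Remove Fri from x_3, x_6.
That leaves x_3 = Wed. Remove Wed from x_2.
x_4 has just one choice, so x_4 = Sat. Strike Sat from x_2, x_6.
x_2 must be Mon (only option left). So x_6 can't be Mon.
x_6's domain is down to {Tue}, so x_6 = Tue. So x_5 can't be Tue.
x_5 must be Thu (only option left).

x_1=Fri, x_2=Mon, x_3=Wed, x_4=Sat, x_5=Thu, x_6=Tue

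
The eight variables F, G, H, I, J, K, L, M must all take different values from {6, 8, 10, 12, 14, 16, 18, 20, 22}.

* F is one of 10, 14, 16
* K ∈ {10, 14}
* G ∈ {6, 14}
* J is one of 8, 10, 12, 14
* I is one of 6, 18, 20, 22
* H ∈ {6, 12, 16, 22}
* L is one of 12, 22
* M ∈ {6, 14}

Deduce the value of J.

8

G and M share exactly the 2 values {6, 14}; by pigeonhole those values go to them, so strike 6, 14 from F, H, I, J, K.
That leaves K = 10. Remove 10 from F, J.
F's domain is down to {16}, so F = 16. Eliminate 16 elsewhere: H.
H and L share exactly the 2 values {12, 22}; by pigeonhole those values go to them, so strike 12, 22 from I, J.
So J = 8.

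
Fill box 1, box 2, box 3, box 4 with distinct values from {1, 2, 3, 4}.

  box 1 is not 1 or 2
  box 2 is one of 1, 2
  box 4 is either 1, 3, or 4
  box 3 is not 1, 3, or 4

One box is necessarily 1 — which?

box 2

box 3 must be 2 (only option left). Strike 2 from box 2.
So 1 goes to box 2.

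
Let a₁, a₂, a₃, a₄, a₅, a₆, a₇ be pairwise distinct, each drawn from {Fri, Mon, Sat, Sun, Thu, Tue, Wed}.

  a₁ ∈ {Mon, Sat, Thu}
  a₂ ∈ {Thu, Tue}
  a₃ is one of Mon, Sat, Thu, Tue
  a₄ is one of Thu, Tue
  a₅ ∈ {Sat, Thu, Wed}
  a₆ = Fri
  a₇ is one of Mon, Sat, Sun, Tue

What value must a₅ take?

Wed

a₆ must be Fri (only option left).
The 6 still-open variables together cover exactly {Mon, Sat, Sun, Thu, Tue, Wed} — 6 values for 6 variables — and Sun appears only in a₇'s list, so a₇ = Sun.
Among the 5 still-open variables, Wed fits only a₅ (and all 5 values in {Mon, Sat, Thu, Tue, Wed} must be used), so a₅ = Wed.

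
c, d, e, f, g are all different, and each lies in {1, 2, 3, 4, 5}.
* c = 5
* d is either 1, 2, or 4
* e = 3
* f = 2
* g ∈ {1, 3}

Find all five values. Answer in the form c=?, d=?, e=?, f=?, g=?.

c's domain is down to {5}, so c = 5.
e has just one choice, so e = 3. So g can't be 3.
f must be 2 (only option left). Strike 2 from d.
That leaves g = 1. So d can't be 1.
d's domain is down to {4}, so d = 4.

c=5, d=4, e=3, f=2, g=1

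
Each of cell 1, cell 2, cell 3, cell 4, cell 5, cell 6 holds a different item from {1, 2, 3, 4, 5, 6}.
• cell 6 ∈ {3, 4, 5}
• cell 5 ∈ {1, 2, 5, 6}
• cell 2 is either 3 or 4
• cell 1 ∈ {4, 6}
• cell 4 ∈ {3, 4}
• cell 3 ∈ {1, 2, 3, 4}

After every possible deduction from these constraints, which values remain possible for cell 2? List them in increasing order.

The 2 variables cell 2 and cell 4 are confined to {3, 4}, which locks those values in; drop them from cell 1, cell 3, cell 6.
cell 1 must be 6 (only option left). Remove 6 from cell 5.
cell 6's domain is down to {5}, so cell 6 = 5. Eliminate 5 elsewhere: cell 5.
No further eliminations apply; cell 2 can still be any of 3, 4.

3, 4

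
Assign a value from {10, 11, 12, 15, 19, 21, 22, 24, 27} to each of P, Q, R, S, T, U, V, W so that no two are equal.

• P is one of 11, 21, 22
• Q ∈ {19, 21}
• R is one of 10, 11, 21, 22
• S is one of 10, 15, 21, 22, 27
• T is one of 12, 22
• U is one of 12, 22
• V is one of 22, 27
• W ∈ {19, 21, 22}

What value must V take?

The 8 variables draw from only 8 values {10, 11, 12, 15, 19, 21, 22, 27}, so each is used; only S can be 15, hence S = 15.
Among the 7 still-open variables, 10 fits only R (and all 7 values in {10, 11, 12, 19, 21, 22, 27} must be used), so R = 10.
The 6 still-open variables draw from only 6 values {11, 12, 19, 21, 22, 27}, so each is used; only P can be 11, hence P = 11.
Among the 5 still-open variables, 27 fits only V (and all 5 values in {12, 19, 21, 22, 27} must be used), so V = 27.

27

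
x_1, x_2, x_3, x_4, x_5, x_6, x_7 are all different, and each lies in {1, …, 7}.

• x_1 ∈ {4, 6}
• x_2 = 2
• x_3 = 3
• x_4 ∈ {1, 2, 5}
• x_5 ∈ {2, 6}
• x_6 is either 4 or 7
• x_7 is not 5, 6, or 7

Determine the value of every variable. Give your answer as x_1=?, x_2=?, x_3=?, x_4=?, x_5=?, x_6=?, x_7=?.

x_2 must be 2 (only option left). Eliminate 2 elsewhere: x_4, x_5, x_7.
That leaves x_3 = 3. Eliminate 3 elsewhere: x_7.
x_5 must be 6 (only option left). Strike 6 from x_1.
That leaves x_1 = 4. Strike 4 from x_6, x_7.
x_6 has just one choice, so x_6 = 7.
x_7 must be 1 (only option left). Strike 1 from x_4.
That leaves x_4 = 5.

x_1=4, x_2=2, x_3=3, x_4=5, x_5=6, x_6=7, x_7=1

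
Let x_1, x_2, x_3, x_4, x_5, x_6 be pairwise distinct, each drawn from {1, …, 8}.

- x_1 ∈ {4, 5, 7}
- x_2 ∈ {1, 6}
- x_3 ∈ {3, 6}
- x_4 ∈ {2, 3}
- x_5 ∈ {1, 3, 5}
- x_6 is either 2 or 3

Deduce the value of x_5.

5

The 2 variables x_4 and x_6 are confined to {2, 3}, which locks those values in; drop them from x_3, x_5.
x_3's domain is down to {6}, so x_3 = 6. Remove 6 from x_2.
x_2's domain is down to {1}, so x_2 = 1. So x_5 can't be 1.
So x_5 = 5.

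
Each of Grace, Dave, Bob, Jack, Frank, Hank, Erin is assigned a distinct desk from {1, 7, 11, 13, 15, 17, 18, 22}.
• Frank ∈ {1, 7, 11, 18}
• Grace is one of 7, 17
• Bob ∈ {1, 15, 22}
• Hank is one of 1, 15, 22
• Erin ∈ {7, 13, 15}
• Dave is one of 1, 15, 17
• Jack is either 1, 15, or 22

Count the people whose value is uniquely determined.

3

Bob, Jack, Hank share exactly the 3 values {1, 15, 22}; by pigeonhole those values go to them, so strike 1, 15, 22 from Dave, Frank, Erin.
That leaves Dave = 17. Remove 17 from Grace.
Grace must be 7 (only option left). Eliminate 7 elsewhere: Frank, Erin.
Erin has just one choice, so Erin = 13.
Determined: Grace=7, Dave=17, Erin=13. The other people each still have more than one consistent value. That makes 3.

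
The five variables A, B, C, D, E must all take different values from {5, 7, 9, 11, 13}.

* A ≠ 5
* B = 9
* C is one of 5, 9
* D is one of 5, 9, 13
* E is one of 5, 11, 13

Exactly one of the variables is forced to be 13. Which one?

D

B's domain is down to {9}, so B = 9. Remove 9 from A, C, D.
C has just one choice, so C = 5. Eliminate 5 elsewhere: D, E.
So 13 goes to D.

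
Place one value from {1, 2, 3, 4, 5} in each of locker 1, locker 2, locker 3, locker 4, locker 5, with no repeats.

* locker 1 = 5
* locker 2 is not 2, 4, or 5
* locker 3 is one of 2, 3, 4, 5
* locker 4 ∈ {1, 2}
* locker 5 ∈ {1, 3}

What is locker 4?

2

locker 1 has just one choice, so locker 1 = 5. Strike 5 from locker 3.
The 4 still-open variables together cover exactly {1, 2, 3, 4} — 4 values for 4 variables — and 4 appears only in locker 3's list, so locker 3 = 4.
The 3 still-open variables together cover exactly {1, 2, 3} — 3 values for 3 variables — and 2 appears only in locker 4's list, so locker 4 = 2.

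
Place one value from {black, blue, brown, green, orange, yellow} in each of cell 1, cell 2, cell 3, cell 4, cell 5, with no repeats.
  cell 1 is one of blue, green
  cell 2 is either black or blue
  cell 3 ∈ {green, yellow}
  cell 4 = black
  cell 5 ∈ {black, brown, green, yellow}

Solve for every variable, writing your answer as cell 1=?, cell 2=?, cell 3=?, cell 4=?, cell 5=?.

cell 1=green, cell 2=blue, cell 3=yellow, cell 4=black, cell 5=brown

cell 4 must be black (only option left). Remove black from cell 2, cell 5.
cell 2 must be blue (only option left). Strike blue from cell 1.
cell 1's domain is down to {green}, so cell 1 = green. Remove green from cell 3, cell 5.
cell 3 must be yellow (only option left). Eliminate yellow elsewhere: cell 5.
cell 5 must be brown (only option left).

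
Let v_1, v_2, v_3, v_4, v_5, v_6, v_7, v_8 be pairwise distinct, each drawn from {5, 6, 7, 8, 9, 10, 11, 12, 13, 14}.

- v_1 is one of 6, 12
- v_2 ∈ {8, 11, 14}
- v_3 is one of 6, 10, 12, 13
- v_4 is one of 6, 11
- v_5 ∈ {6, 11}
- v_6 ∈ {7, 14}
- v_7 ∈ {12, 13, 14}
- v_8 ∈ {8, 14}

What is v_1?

12

The 8 variables together cover exactly {6, 7, 8, 10, 11, 12, 13, 14} — 8 values for 8 variables — and 7 appears only in v_6's list, so v_6 = 7.
The 7 still-open variables together cover exactly {6, 8, 10, 11, 12, 13, 14} — 7 values for 7 variables — and 10 appears only in v_3's list, so v_3 = 10.
The 6 still-open variables together cover exactly {6, 8, 11, 12, 13, 14} — 6 values for 6 variables — and 13 appears only in v_7's list, so v_7 = 13.
Among the 5 still-open variables, 12 fits only v_1 (and all 5 values in {6, 8, 11, 12, 14} must be used), so v_1 = 12.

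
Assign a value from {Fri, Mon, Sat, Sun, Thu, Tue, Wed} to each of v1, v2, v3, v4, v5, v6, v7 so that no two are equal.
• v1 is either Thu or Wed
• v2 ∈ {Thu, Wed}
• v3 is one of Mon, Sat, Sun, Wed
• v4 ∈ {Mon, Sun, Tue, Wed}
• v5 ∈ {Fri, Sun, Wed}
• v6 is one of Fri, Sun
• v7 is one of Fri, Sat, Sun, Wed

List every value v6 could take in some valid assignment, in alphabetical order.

Fri, Sun

Among the 7 variables, Tue fits only v4 (and all 7 values in {Fri, Mon, Sat, Sun, Thu, Tue, Wed} must be used), so v4 = Tue.
The 6 still-open variables together cover exactly {Fri, Mon, Sat, Sun, Thu, Wed} — 6 values for 6 variables — and Mon appears only in v3's list, so v3 = Mon.
The 5 still-open variables together cover exactly {Fri, Sat, Sun, Thu, Wed} — 5 values for 5 variables — and Sat appears only in v7's list, so v7 = Sat.
v1 and v2 share exactly the 2 values {Thu, Wed}; by pigeonhole those values go to them, so strike Thu, Wed from v5.
No further eliminations apply; v6 can still be any of Fri, Sun.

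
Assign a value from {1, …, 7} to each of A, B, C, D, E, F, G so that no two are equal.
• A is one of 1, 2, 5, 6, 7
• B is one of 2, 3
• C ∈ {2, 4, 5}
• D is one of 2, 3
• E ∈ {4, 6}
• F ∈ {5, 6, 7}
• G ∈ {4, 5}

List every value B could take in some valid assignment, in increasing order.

The 7 variables together cover exactly {1, 2, 3, 4, 5, 6, 7} — 7 values for 7 variables — and 1 appears only in A's list, so A = 1.
The 6 still-open variables together cover exactly {2, 3, 4, 5, 6, 7} — 6 values for 6 variables — and 7 appears only in F's list, so F = 7.
The 5 still-open variables together cover exactly {2, 3, 4, 5, 6} — 5 values for 5 variables — and 6 appears only in E's list, so E = 6.
B and D between them cover only {2, 3} — a naked pair. Remove those values from C.
No further eliminations apply; B can still be any of 2, 3.

2, 3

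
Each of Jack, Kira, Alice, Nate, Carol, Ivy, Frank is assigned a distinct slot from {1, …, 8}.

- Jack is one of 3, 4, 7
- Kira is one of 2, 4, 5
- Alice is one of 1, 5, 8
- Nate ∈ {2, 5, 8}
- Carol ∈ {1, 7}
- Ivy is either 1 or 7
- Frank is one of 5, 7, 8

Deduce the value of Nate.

2

Among the 7 variables, 3 fits only Jack (and all 7 values in {1, 2, 3, 4, 5, 7, 8} must be used), so Jack = 3.
Among the 6 still-open variables, 4 fits only Kira (and all 6 values in {1, 2, 4, 5, 7, 8} must be used), so Kira = 4.
The 5 still-open variables together cover exactly {1, 2, 5, 7, 8} — 5 values for 5 variables — and 2 appears only in Nate's list, so Nate = 2.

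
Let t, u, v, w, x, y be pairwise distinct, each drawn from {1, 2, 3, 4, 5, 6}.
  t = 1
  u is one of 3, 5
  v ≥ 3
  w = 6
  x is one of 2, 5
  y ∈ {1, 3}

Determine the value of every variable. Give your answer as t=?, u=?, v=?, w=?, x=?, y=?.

t has just one choice, so t = 1. So y can't be 1.
That leaves w = 6. Strike 6 from v.
y's domain is down to {3}, so y = 3. Strike 3 from u, v.
That leaves u = 5. Remove 5 from v, x.
v's domain is down to {4}, so v = 4.
x has just one choice, so x = 2.

t=1, u=5, v=4, w=6, x=2, y=3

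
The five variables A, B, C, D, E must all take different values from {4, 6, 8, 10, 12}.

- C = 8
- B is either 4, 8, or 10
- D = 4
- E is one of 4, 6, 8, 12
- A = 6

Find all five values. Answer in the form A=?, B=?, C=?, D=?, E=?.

A must be 6 (only option left). Strike 6 from E.
C has just one choice, so C = 8. Strike 8 from B, E.
D's domain is down to {4}, so D = 4. Strike 4 from B, E.
E's domain is down to {12}, so E = 12.
That leaves B = 10.

A=6, B=10, C=8, D=4, E=12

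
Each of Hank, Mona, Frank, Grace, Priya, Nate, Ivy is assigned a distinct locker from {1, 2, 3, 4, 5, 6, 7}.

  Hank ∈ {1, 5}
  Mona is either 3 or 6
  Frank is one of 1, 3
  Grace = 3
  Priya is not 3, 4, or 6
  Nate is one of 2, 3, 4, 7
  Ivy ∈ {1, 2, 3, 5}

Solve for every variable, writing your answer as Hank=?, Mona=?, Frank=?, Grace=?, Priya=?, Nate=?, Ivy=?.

Grace's domain is down to {3}, so Grace = 3. Strike 3 from Mona, Frank, Nate, Ivy.
Mona has just one choice, so Mona = 6.
Frank must be 1 (only option left). Remove 1 from Hank, Priya, Ivy.
That leaves Hank = 5. Strike 5 from Priya, Ivy.
That leaves Ivy = 2. Strike 2 from Priya, Nate.
Priya must be 7 (only option left). Strike 7 from Nate.
Nate has just one choice, so Nate = 4.

Hank=5, Mona=6, Frank=1, Grace=3, Priya=7, Nate=4, Ivy=2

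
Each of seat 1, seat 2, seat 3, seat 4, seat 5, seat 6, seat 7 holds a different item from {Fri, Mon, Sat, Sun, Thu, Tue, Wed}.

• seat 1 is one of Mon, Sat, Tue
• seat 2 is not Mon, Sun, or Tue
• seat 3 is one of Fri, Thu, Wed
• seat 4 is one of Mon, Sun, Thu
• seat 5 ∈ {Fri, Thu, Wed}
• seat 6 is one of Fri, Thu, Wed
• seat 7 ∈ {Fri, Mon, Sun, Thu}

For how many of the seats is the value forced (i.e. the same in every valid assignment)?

The 7 variables together cover exactly {Fri, Mon, Sat, Sun, Thu, Tue, Wed} — 7 values for 7 variables — and Tue appears only in seat 1's list, so seat 1 = Tue.
The 6 still-open variables together cover exactly {Fri, Mon, Sat, Sun, Thu, Wed} — 6 values for 6 variables — and Sat appears only in seat 2's list, so seat 2 = Sat.
seat 3, seat 5, seat 6 share exactly the 3 values {Fri, Thu, Wed}; by pigeonhole those values go to them, so strike Fri, Thu, Wed from seat 4, seat 7.
Determined: seat 1=Tue, seat 2=Sat. The other seats each still have more than one consistent value. That makes 2.

2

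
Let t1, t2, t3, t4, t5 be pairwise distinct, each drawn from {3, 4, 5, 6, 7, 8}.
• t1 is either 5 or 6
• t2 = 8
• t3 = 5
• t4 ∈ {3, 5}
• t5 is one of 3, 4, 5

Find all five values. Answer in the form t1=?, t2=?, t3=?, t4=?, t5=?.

t2 must be 8 (only option left).
That leaves t3 = 5. Eliminate 5 elsewhere: t1, t4, t5.
t4 must be 3 (only option left). Eliminate 3 elsewhere: t5.
That leaves t5 = 4.
That leaves t1 = 6.

t1=6, t2=8, t3=5, t4=3, t5=4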